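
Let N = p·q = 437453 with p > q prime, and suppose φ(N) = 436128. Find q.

φ(n) = (p−1)(q−1) = n − (p+q) + 1, so p + q = 437453 − 436128 + 1 = 1326.
p and q are the roots of t² − 1326t + 437453 = 0.
Discriminant: 1326² − 4·437453 = 1758276 − 1749812 = 8464; √8464 = 92.
q = (1326 − 92)/2 = 617, p = (1326 + 92)/2 = 709.
Check: 617 · 709 = 437453.

617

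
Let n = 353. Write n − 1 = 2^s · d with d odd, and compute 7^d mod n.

67

353 − 1 = 352 = 2^5 · 11, so d = 11.
7^1 ≡ 7 (mod 353)
7^2 ≡ 7^2 = 49 ≡ 49 (mod 353)
7^4 ≡ 49^2 = 2401 ≡ 283 (mod 353)
7^8 ≡ 283^2 = 80089 ≡ 311 (mod 353)
11 = 8 + 2 + 1 in binary powers of 2.
So 7^11 ≡ 311 · 49 · 7 ≡ 67 (mod 353).
Squaring chain: 67 → 253 → 116 → 42 → 352; reaches −1, so base 7 does not prove 353 composite.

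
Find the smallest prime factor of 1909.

23

1909 is odd.
Digit sum 19, not divisible by 3.
Ends in 9: not divisible by 5.
7: 1909 = 7·272 + 5
11: 1909 = 11·173 + 6
13: 1909 = 13·146 + 11
17: 1909 = 17·112 + 5
19: 1909 = 19·100 + 9
23: 1909 = 23·83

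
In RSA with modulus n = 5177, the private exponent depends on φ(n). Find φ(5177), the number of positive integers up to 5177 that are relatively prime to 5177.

4980

Factor: 5177 = 31 · 167.
φ(5177) = (31−1) · (167−1) = 30 · 166 = 4980.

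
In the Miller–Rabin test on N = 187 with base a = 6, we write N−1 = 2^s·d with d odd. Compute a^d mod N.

95

187 − 1 = 186 = 2^1 · 93, so d = 93.
6^1 ≡ 6 (mod 187)
6^2 ≡ 6^2 = 36 ≡ 36 (mod 187)
6^4 ≡ 36^2 = 1296 ≡ 174 (mod 187)
6^8 ≡ 174^2 = 30276 ≡ 169 (mod 187)
6^16 ≡ 169^2 = 28561 ≡ 137 (mod 187)
6^32 ≡ 137^2 = 18769 ≡ 69 (mod 187)
6^64 ≡ 69^2 = 4761 ≡ 86 (mod 187)
93 = 64 + 16 + 8 + 4 + 1 in binary powers of 2.
So 6^93 ≡ 86 · 137 · 169 · 174 · 6 ≡ 95 (mod 187).
Squaring chain: 95; never reaches −1, so base 6 is a Miller–Rabin witness that 187 is composite.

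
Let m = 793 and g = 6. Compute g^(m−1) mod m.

508

6^1 ≡ 6 (mod 793)
6^2 ≡ 6^2 = 36 ≡ 36 (mod 793)
6^4 ≡ 36^2 = 1296 ≡ 503 (mod 793)
6^8 ≡ 503^2 = 253009 ≡ 42 (mod 793)
6^16 ≡ 42^2 = 1764 ≡ 178 (mod 793)
6^32 ≡ 178^2 = 31684 ≡ 757 (mod 793)
6^64 ≡ 757^2 = 573049 ≡ 503 (mod 793)
6^128 ≡ 503^2 = 253009 ≡ 42 (mod 793)
6^256 ≡ 42^2 = 1764 ≡ 178 (mod 793)
6^512 ≡ 178^2 = 31684 ≡ 757 (mod 793)
792 = 512 + 256 + 16 + 8 in binary powers of 2.
So 6^792 ≡ 757 · 178 · 178 · 42 ≡ 508 (mod 793).
Since 508 ≠ 1, base 6 is a Fermat witness: 793 is composite.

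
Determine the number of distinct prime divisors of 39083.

3

39083 = 11^2 · 323
323 = 17 · 19
39083 = 11^2 · 17 · 19, which has 3 distinct prime factors.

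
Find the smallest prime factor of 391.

17

391 is odd.
Digit sum 13, not divisible by 3.
Ends in 1: not divisible by 5.
7: 391 = 7·55 + 6
11: 391 = 11·35 + 6
13: 391 = 13·30 + 1
17: 391 = 17·23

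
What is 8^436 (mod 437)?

334

8^1 ≡ 8 (mod 437)
8^2 ≡ 8^2 = 64 ≡ 64 (mod 437)
8^4 ≡ 64^2 = 4096 ≡ 163 (mod 437)
8^8 ≡ 163^2 = 26569 ≡ 349 (mod 437)
8^16 ≡ 349^2 = 121801 ≡ 315 (mod 437)
8^32 ≡ 315^2 = 99225 ≡ 26 (mod 437)
8^64 ≡ 26^2 = 676 ≡ 239 (mod 437)
8^128 ≡ 239^2 = 57121 ≡ 311 (mod 437)
8^256 ≡ 311^2 = 96721 ≡ 144 (mod 437)
436 = 256 + 128 + 32 + 16 + 4 in binary powers of 2.
So 8^436 ≡ 144 · 311 · 26 · 315 · 163 ≡ 334 (mod 437).
Since 334 ≠ 1, base 8 is a Fermat witness: 437 is composite.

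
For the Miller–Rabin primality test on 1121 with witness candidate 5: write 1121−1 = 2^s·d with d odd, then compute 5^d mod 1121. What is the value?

1121 − 1 = 1120 = 2^5 · 35, so d = 35.
5^1 ≡ 5 (mod 1121)
5^2 ≡ 5^2 = 25 ≡ 25 (mod 1121)
5^4 ≡ 25^2 = 625 ≡ 625 (mod 1121)
5^8 ≡ 625^2 = 390625 ≡ 517 (mod 1121)
5^16 ≡ 517^2 = 267289 ≡ 491 (mod 1121)
5^32 ≡ 491^2 = 241081 ≡ 66 (mod 1121)
35 = 32 + 2 + 1 in binary powers of 2.
So 5^35 ≡ 66 · 25 · 5 ≡ 403 (mod 1121).
Squaring chain: 403 → 985 → 560 → 841 → 1051; never reaches −1, so base 5 is a Miller–Rabin witness that 1121 is composite.

403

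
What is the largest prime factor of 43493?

43493 = 23 · 1891
1891 = 31 · 61
61 is prime.
So 43493 = 23 · 31 · 61; the largest prime factor is 61.

61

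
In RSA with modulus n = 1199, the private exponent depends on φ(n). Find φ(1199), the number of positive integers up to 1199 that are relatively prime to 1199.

1080

Factor: 1199 = 11 · 109.
φ(1199) = (11−1) · (109−1) = 10 · 108 = 1080.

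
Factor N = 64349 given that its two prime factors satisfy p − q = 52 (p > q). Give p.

281

Since p = q + 52, we have 64349 = q(q + 52), so q² + 52q − 64349 = 0.
Discriminant: 52² + 4·64349 = 2704 + 257396 = 260100; √260100 = 510.
q = (−52 + 510)/2 = 229, and p = q + 52 = 281.
Check: 229 · 281 = 64349.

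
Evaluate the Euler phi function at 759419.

734400

Factor: 759419 = 73 · 101 · 103.
φ(759419) = (73−1) · (101−1) · (103−1) = 72 · 100 · 102 = 734400.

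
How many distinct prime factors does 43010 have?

43010 = 2 · 21505
21505 = 5 · 4301
4301 = 11 · 391
391 = 17 · 23
43010 = 2 · 5 · 11 · 17 · 23, which has 5 distinct prime factors.

5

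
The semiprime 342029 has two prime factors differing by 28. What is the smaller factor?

571

Since p = q + 28, we have 342029 = q(q + 28), so q² + 28q − 342029 = 0.
Discriminant: 28² + 4·342029 = 784 + 1368116 = 1368900; √1368900 = 1170.
q = (−28 + 1170)/2 = 571, and p = q + 28 = 599.
Check: 571 · 599 = 342029.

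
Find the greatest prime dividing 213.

213 = 3 · 71
71 is prime.
So 213 = 3 · 71; the largest prime factor is 71.

71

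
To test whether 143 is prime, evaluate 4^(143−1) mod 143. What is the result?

4^1 ≡ 4 (mod 143)
4^2 ≡ 4^2 = 16 ≡ 16 (mod 143)
4^4 ≡ 16^2 = 256 ≡ 113 (mod 143)
4^8 ≡ 113^2 = 12769 ≡ 42 (mod 143)
4^16 ≡ 42^2 = 1764 ≡ 48 (mod 143)
4^32 ≡ 48^2 = 2304 ≡ 16 (mod 143)
4^64 ≡ 16^2 = 256 ≡ 113 (mod 143)
4^128 ≡ 113^2 = 12769 ≡ 42 (mod 143)
142 = 128 + 8 + 4 + 2 in binary powers of 2.
So 4^142 ≡ 42 · 42 · 113 · 16 ≡ 126 (mod 143).
Since 126 ≠ 1, base 4 is a Fermat witness: 143 is composite.

126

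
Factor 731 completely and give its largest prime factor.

731 = 17 · 43
43 is prime.
So 731 = 17 · 43; the largest prime factor is 43.

43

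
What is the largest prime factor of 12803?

12803 = 7 · 1829
1829 = 31 · 59
59 is prime.
So 12803 = 7 · 31 · 59; the largest prime factor is 59.

59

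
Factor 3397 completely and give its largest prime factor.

3397 = 43 · 79
79 is prime.
So 3397 = 43 · 79; the largest prime factor is 79.

79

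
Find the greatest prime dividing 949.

73

949 = 13 · 73
73 is prime.
So 949 = 13 · 73; the largest prime factor is 73.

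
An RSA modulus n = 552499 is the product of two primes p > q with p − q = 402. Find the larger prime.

971

Since p = q + 402, we have 552499 = q(q + 402), so q² + 402q − 552499 = 0.
Discriminant: 402² + 4·552499 = 161604 + 2209996 = 2371600; √2371600 = 1540.
q = (−402 + 1540)/2 = 569, and p = q + 402 = 971.
Check: 569 · 971 = 552499.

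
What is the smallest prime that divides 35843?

73

35843 is odd.
Digit sum 23, not divisible by 3.
Ends in 3: not divisible by 5.
7: 35843 = 7·5120 + 3
11: 35843 = 11·3258 + 5
13: 35843 = 13·2757 + 2
17: 35843 = 17·2108 + 7
19: 35843 = 19·1886 + 9
23: 35843 = 23·1558 + 9
29: 35843 = 29·1235 + 28
31: 35843 = 31·1156 + 7
37: 35843 = 37·968 + 27
41: 35843 = 41·874 + 9
43: 35843 = 43·833 + 24
47: 35843 = 47·762 + 29
53: 35843 = 53·676 + 15
59: 35843 = 59·607 + 30
61: 35843 = 61·587 + 36
67: 35843 = 67·534 + 65
71: 35843 = 71·504 + 59
73: 35843 = 73·491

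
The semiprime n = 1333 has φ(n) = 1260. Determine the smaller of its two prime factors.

31

φ(n) = (p−1)(q−1) = n − (p+q) + 1, so p + q = 1333 − 1260 + 1 = 74.
p and q are the roots of t² − 74t + 1333 = 0.
Discriminant: 74² − 4·1333 = 5476 − 5332 = 144; √144 = 12.
q = (74 − 12)/2 = 31, p = (74 + 12)/2 = 43.
Check: 31 · 43 = 1333.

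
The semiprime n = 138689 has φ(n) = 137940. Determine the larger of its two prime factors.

419

φ(n) = (p−1)(q−1) = n − (p+q) + 1, so p + q = 138689 − 137940 + 1 = 750.
p and q are the roots of t² − 750t + 138689 = 0.
Discriminant: 750² − 4·138689 = 562500 − 554756 = 7744; √7744 = 88.
q = (750 − 88)/2 = 331, p = (750 + 88)/2 = 419.
Check: 331 · 419 = 138689.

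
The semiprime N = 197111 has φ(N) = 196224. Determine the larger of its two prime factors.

449

φ(n) = (p−1)(q−1) = n − (p+q) + 1, so p + q = 197111 − 196224 + 1 = 888.
p and q are the roots of t² − 888t + 197111 = 0.
Discriminant: 888² − 4·197111 = 788544 − 788444 = 100; √100 = 10.
q = (888 − 10)/2 = 439, p = (888 + 10)/2 = 449.
Check: 439 · 449 = 197111.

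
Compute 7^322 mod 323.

83

7^1 ≡ 7 (mod 323)
7^2 ≡ 7^2 = 49 ≡ 49 (mod 323)
7^4 ≡ 49^2 = 2401 ≡ 140 (mod 323)
7^8 ≡ 140^2 = 19600 ≡ 220 (mod 323)
7^16 ≡ 220^2 = 48400 ≡ 273 (mod 323)
7^32 ≡ 273^2 = 74529 ≡ 239 (mod 323)
7^64 ≡ 239^2 = 57121 ≡ 273 (mod 323)
7^128 ≡ 273^2 = 74529 ≡ 239 (mod 323)
7^256 ≡ 239^2 = 57121 ≡ 273 (mod 323)
322 = 256 + 64 + 2 in binary powers of 2.
So 7^322 ≡ 273 · 273 · 49 ≡ 83 (mod 323).
Since 83 ≠ 1, base 7 is a Fermat witness: 323 is composite.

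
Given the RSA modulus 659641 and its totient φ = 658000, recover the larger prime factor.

φ(n) = (p−1)(q−1) = n − (p+q) + 1, so p + q = 659641 − 658000 + 1 = 1642.
p and q are the roots of t² − 1642t + 659641 = 0.
Discriminant: 1642² − 4·659641 = 2696164 − 2638564 = 57600; √57600 = 240.
q = (1642 − 240)/2 = 701, p = (1642 + 240)/2 = 941.
Check: 701 · 941 = 659641.

941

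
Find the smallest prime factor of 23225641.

83

23225641 is odd.
Digit sum 25, not divisible by 3.
Ends in 1: not divisible by 5.
7: 23225641 = 7·3317948 + 5
11: 23225641 = 11·2111421 + 10
13: 23225641 = 13·1786587 + 10
17: 23225641 = 17·1366214 + 3
19: 23225641 = 19·1222402 + 3
23: 23225641 = 23·1009810 + 11
29: 23225641 = 29·800884 + 5
31: 23225641 = 31·749214 + 7
37: 23225641 = 37·627720 + 1
41: 23225641 = 41·566479 + 2
43: 23225641 = 43·540131 + 8
47: 23225641 = 47·494162 + 27
53: 23225641 = 53·438219 + 34
59: 23225641 = 59·393654 + 55
61: 23225641 = 61·380748 + 13
67: 23225641 = 67·346651 + 24
71: 23225641 = 71·327121 + 50
73: 23225641 = 73·318159 + 34
79: 23225641 = 79·293995 + 36
83: 23225641 = 83·279827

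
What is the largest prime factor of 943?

943 = 23 · 41
41 is prime.
So 943 = 23 · 41; the largest prime factor is 41.

41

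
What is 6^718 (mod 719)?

1

6^1 ≡ 6 (mod 719)
6^2 ≡ 6^2 = 36 ≡ 36 (mod 719)
6^4 ≡ 36^2 = 1296 ≡ 577 (mod 719)
6^8 ≡ 577^2 = 332929 ≡ 32 (mod 719)
6^16 ≡ 32^2 = 1024 ≡ 305 (mod 719)
6^32 ≡ 305^2 = 93025 ≡ 274 (mod 719)
6^64 ≡ 274^2 = 75076 ≡ 300 (mod 719)
6^128 ≡ 300^2 = 90000 ≡ 125 (mod 719)
6^256 ≡ 125^2 = 15625 ≡ 526 (mod 719)
6^512 ≡ 526^2 = 276676 ≡ 580 (mod 719)
718 = 512 + 128 + 64 + 8 + 4 + 2 in binary powers of 2.
So 6^718 ≡ 580 · 125 · 300 · 32 · 577 · 36 ≡ 1 (mod 719).
Since the result is 1, base 6 gives no evidence that 719 is composite.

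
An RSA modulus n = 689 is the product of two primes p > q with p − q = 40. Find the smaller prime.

13

Since p = q + 40, we have 689 = q(q + 40), so q² + 40q − 689 = 0.
Discriminant: 40² + 4·689 = 1600 + 2756 = 4356; √4356 = 66.
q = (−40 + 66)/2 = 13, and p = q + 40 = 53.
Check: 13 · 53 = 689.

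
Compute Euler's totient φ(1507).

Factor: 1507 = 11 · 137.
φ(1507) = (11−1) · (137−1) = 10 · 136 = 1360.

1360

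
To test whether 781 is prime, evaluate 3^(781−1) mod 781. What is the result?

3^1 ≡ 3 (mod 781)
3^2 ≡ 3^2 = 9 ≡ 9 (mod 781)
3^4 ≡ 9^2 = 81 ≡ 81 (mod 781)
3^8 ≡ 81^2 = 6561 ≡ 313 (mod 781)
3^16 ≡ 313^2 = 97969 ≡ 344 (mod 781)
3^32 ≡ 344^2 = 118336 ≡ 405 (mod 781)
3^64 ≡ 405^2 = 164025 ≡ 15 (mod 781)
3^128 ≡ 15^2 = 225 ≡ 225 (mod 781)
3^256 ≡ 225^2 = 50625 ≡ 641 (mod 781)
3^512 ≡ 641^2 = 410881 ≡ 75 (mod 781)
780 = 512 + 256 + 8 + 4 in binary powers of 2.
So 3^780 ≡ 75 · 641 · 313 · 81 ≡ 474 (mod 781).
Since 474 ≠ 1, base 3 is a Fermat witness: 781 is composite.

474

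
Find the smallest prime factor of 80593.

80593 is odd.
Digit sum 25, not divisible by 3.
Ends in 3: not divisible by 5.
7: 80593 = 7·11513 + 2
11: 80593 = 11·7326 + 7
13: 80593 = 13·6199 + 6
17: 80593 = 17·4740 + 13
19: 80593 = 19·4241 + 14
23: 80593 = 23·3504 + 1
29: 80593 = 29·2779 + 2
31: 80593 = 31·2599 + 24
37: 80593 = 37·2178 + 7
41: 80593 = 41·1965 + 28
43: 80593 = 43·1874 + 11
47: 80593 = 47·1714 + 35
53: 80593 = 53·1520 + 33
59: 80593 = 59·1365 + 58
61: 80593 = 61·1321 + 12
67: 80593 = 67·1202 + 59
71: 80593 = 71·1135 + 8
73: 80593 = 73·1104 + 1
79: 80593 = 79·1020 + 13
83: 80593 = 83·971

83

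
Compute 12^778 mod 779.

121

12^1 ≡ 12 (mod 779)
12^2 ≡ 12^2 = 144 ≡ 144 (mod 779)
12^4 ≡ 144^2 = 20736 ≡ 482 (mod 779)
12^8 ≡ 482^2 = 232324 ≡ 182 (mod 779)
12^16 ≡ 182^2 = 33124 ≡ 406 (mod 779)
12^32 ≡ 406^2 = 164836 ≡ 467 (mod 779)
12^64 ≡ 467^2 = 218089 ≡ 748 (mod 779)
12^128 ≡ 748^2 = 559504 ≡ 182 (mod 779)
12^256 ≡ 182^2 = 33124 ≡ 406 (mod 779)
12^512 ≡ 406^2 = 164836 ≡ 467 (mod 779)
778 = 512 + 256 + 8 + 2 in binary powers of 2.
So 12^778 ≡ 467 · 406 · 182 · 144 ≡ 121 (mod 779).
Since 121 ≠ 1, base 12 is a Fermat witness: 779 is composite.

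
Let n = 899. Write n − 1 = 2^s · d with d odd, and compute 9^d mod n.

899 − 1 = 898 = 2^1 · 449, so d = 449.
9^1 ≡ 9 (mod 899)
9^2 ≡ 9^2 = 81 ≡ 81 (mod 899)
9^4 ≡ 81^2 = 6561 ≡ 268 (mod 899)
9^8 ≡ 268^2 = 71824 ≡ 803 (mod 899)
9^16 ≡ 803^2 = 644809 ≡ 226 (mod 899)
9^32 ≡ 226^2 = 51076 ≡ 732 (mod 899)
9^64 ≡ 732^2 = 535824 ≡ 20 (mod 899)
9^128 ≡ 20^2 = 400 ≡ 400 (mod 899)
9^256 ≡ 400^2 = 160000 ≡ 877 (mod 899)
449 = 256 + 128 + 64 + 1 in binary powers of 2.
So 9^449 ≡ 877 · 400 · 20 · 9 ≡ 38 (mod 899).
Squaring chain: 38; never reaches −1, so base 9 is a Miller–Rabin witness that 899 is composite.

38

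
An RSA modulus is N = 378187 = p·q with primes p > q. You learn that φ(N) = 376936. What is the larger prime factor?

φ(n) = (p−1)(q−1) = n − (p+q) + 1, so p + q = 378187 − 376936 + 1 = 1252.
p and q are the roots of t² − 1252t + 378187 = 0.
Discriminant: 1252² − 4·378187 = 1567504 − 1512748 = 54756; √54756 = 234.
q = (1252 − 234)/2 = 509, p = (1252 + 234)/2 = 743.
Check: 509 · 743 = 378187.

743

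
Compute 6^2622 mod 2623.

2237

6^1 ≡ 6 (mod 2623)
6^2 ≡ 6^2 = 36 ≡ 36 (mod 2623)
6^4 ≡ 36^2 = 1296 ≡ 1296 (mod 2623)
6^8 ≡ 1296^2 = 1679616 ≡ 896 (mod 2623)
6^16 ≡ 896^2 = 802816 ≡ 178 (mod 2623)
6^32 ≡ 178^2 = 31684 ≡ 208 (mod 2623)
6^64 ≡ 208^2 = 43264 ≡ 1296 (mod 2623)
6^128 ≡ 1296^2 = 1679616 ≡ 896 (mod 2623)
6^256 ≡ 896^2 = 802816 ≡ 178 (mod 2623)
6^512 ≡ 178^2 = 31684 ≡ 208 (mod 2623)
6^1024 ≡ 208^2 = 43264 ≡ 1296 (mod 2623)
6^2048 ≡ 1296^2 = 1679616 ≡ 896 (mod 2623)
2622 = 2048 + 512 + 32 + 16 + 8 + 4 + 2 in binary powers of 2.
So 6^2622 ≡ 896 · 208 · 208 · 178 · 896 · 1296 · 36 ≡ 2237 (mod 2623).
Since 2237 ≠ 1, base 6 is a Fermat witness: 2623 is composite.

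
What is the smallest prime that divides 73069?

73069 is odd.
Digit sum 25, not divisible by 3.
Ends in 9: not divisible by 5.
7: 73069 = 7·10438 + 3
11: 73069 = 11·6642 + 7
13: 73069 = 13·5620 + 9
17: 73069 = 17·4298 + 3
19: 73069 = 19·3845 + 14
23: 73069 = 23·3176 + 21
29: 73069 = 29·2519 + 18
31: 73069 = 31·2357 + 2
37: 73069 = 37·1974 + 31
41: 73069 = 41·1782 + 7
43: 73069 = 43·1699 + 12
47: 73069 = 47·1554 + 31
53: 73069 = 53·1378 + 35
59: 73069 = 59·1238 + 27
61: 73069 = 61·1197 + 52
67: 73069 = 67·1090 + 39
71: 73069 = 71·1029 + 10
73: 73069 = 73·1000 + 69
79: 73069 = 79·924 + 73
83: 73069 = 83·880 + 29
89: 73069 = 89·821

89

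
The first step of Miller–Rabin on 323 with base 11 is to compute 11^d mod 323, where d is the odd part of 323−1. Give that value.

323 − 1 = 322 = 2^1 · 161, so d = 161.
11^1 ≡ 11 (mod 323)
11^2 ≡ 11^2 = 121 ≡ 121 (mod 323)
11^4 ≡ 121^2 = 14641 ≡ 106 (mod 323)
11^8 ≡ 106^2 = 11236 ≡ 254 (mod 323)
11^16 ≡ 254^2 = 64516 ≡ 239 (mod 323)
11^32 ≡ 239^2 = 57121 ≡ 273 (mod 323)
11^64 ≡ 273^2 = 74529 ≡ 239 (mod 323)
11^128 ≡ 239^2 = 57121 ≡ 273 (mod 323)
161 = 128 + 32 + 1 in binary powers of 2.
So 11^161 ≡ 273 · 273 · 11 ≡ 45 (mod 323).
Squaring chain: 45; never reaches −1, so base 11 is a Miller–Rabin witness that 323 is composite.

45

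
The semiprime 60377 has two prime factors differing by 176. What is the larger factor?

349

Since p = q + 176, we have 60377 = q(q + 176), so q² + 176q − 60377 = 0.
Discriminant: 176² + 4·60377 = 30976 + 241508 = 272484; √272484 = 522.
q = (−176 + 522)/2 = 173, and p = q + 176 = 349.
Check: 173 · 349 = 60377.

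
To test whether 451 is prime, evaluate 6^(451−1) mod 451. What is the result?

6^1 ≡ 6 (mod 451)
6^2 ≡ 6^2 = 36 ≡ 36 (mod 451)
6^4 ≡ 36^2 = 1296 ≡ 394 (mod 451)
6^8 ≡ 394^2 = 155236 ≡ 92 (mod 451)
6^16 ≡ 92^2 = 8464 ≡ 346 (mod 451)
6^32 ≡ 346^2 = 119716 ≡ 201 (mod 451)
6^64 ≡ 201^2 = 40401 ≡ 262 (mod 451)
6^128 ≡ 262^2 = 68644 ≡ 92 (mod 451)
6^256 ≡ 92^2 = 8464 ≡ 346 (mod 451)
450 = 256 + 128 + 64 + 2 in binary powers of 2.
So 6^450 ≡ 346 · 92 · 262 · 36 ≡ 155 (mod 451).
Since 155 ≠ 1, base 6 is a Fermat witness: 451 is composite.

155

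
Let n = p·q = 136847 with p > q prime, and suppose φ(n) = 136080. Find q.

φ(n) = (p−1)(q−1) = n − (p+q) + 1, so p + q = 136847 − 136080 + 1 = 768.
p and q are the roots of t² − 768t + 136847 = 0.
Discriminant: 768² − 4·136847 = 589824 − 547388 = 42436; √42436 = 206.
q = (768 − 206)/2 = 281, p = (768 + 206)/2 = 487.
Check: 281 · 487 = 136847.

281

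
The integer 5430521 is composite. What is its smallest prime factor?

47

5430521 is odd.
Digit sum 20, not divisible by 3.
Ends in 1: not divisible by 5.
7: 5430521 = 7·775788 + 5
11: 5430521 = 11·493683 + 8
13: 5430521 = 13·417732 + 5
17: 5430521 = 17·319442 + 7
19: 5430521 = 19·285816 + 17
23: 5430521 = 23·236109 + 14
29: 5430521 = 29·187259 + 10
31: 5430521 = 31·175178 + 3
37: 5430521 = 37·146770 + 31
41: 5430521 = 41·132451 + 30
43: 5430521 = 43·126291 + 8
47: 5430521 = 47·115543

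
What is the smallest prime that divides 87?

87 is odd.
Digit sum 15, divisible by 3.

3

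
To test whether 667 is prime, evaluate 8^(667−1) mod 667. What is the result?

8^1 ≡ 8 (mod 667)
8^2 ≡ 8^2 = 64 ≡ 64 (mod 667)
8^4 ≡ 64^2 = 4096 ≡ 94 (mod 667)
8^8 ≡ 94^2 = 8836 ≡ 165 (mod 667)
8^16 ≡ 165^2 = 27225 ≡ 545 (mod 667)
8^32 ≡ 545^2 = 297025 ≡ 210 (mod 667)
8^64 ≡ 210^2 = 44100 ≡ 78 (mod 667)
8^128 ≡ 78^2 = 6084 ≡ 81 (mod 667)
8^256 ≡ 81^2 = 6561 ≡ 558 (mod 667)
8^512 ≡ 558^2 = 311364 ≡ 542 (mod 667)
666 = 512 + 128 + 16 + 8 + 2 in binary powers of 2.
So 8^666 ≡ 542 · 81 · 545 · 165 · 64 ≡ 473 (mod 667).
Since 473 ≠ 1, base 8 is a Fermat witness: 667 is composite.

473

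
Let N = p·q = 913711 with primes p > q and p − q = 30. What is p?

Since p = q + 30, we have 913711 = q(q + 30), so q² + 30q − 913711 = 0.
Discriminant: 30² + 4·913711 = 900 + 3654844 = 3655744; √3655744 = 1912.
q = (−30 + 1912)/2 = 941, and p = q + 30 = 971.
Check: 941 · 971 = 913711.

971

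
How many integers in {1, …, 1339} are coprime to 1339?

Factor: 1339 = 13 · 103.
φ(1339) = (13−1) · (103−1) = 12 · 102 = 1224.

1224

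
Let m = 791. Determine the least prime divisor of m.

7

791 is odd.
Digit sum 17, not divisible by 3.
Ends in 1: not divisible by 5.
7: 791 = 7·113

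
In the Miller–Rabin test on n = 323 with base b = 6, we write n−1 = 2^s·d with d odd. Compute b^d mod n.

323 − 1 = 322 = 2^1 · 161, so d = 161.
6^1 ≡ 6 (mod 323)
6^2 ≡ 6^2 = 36 ≡ 36 (mod 323)
6^4 ≡ 36^2 = 1296 ≡ 4 (mod 323)
6^8 ≡ 4^2 = 16 ≡ 16 (mod 323)
6^16 ≡ 16^2 = 256 ≡ 256 (mod 323)
6^32 ≡ 256^2 = 65536 ≡ 290 (mod 323)
6^64 ≡ 290^2 = 84100 ≡ 120 (mod 323)
6^128 ≡ 120^2 = 14400 ≡ 188 (mod 323)
161 = 128 + 32 + 1 in binary powers of 2.
So 6^161 ≡ 188 · 290 · 6 ≡ 244 (mod 323).
Squaring chain: 244; never reaches −1, so base 6 is a Miller–Rabin witness that 323 is composite.

244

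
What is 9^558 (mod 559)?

9^1 ≡ 9 (mod 559)
9^2 ≡ 9^2 = 81 ≡ 81 (mod 559)
9^4 ≡ 81^2 = 6561 ≡ 412 (mod 559)
9^8 ≡ 412^2 = 169744 ≡ 367 (mod 559)
9^16 ≡ 367^2 = 134689 ≡ 529 (mod 559)
9^32 ≡ 529^2 = 279841 ≡ 341 (mod 559)
9^64 ≡ 341^2 = 116281 ≡ 9 (mod 559)
9^128 ≡ 9^2 = 81 ≡ 81 (mod 559)
9^256 ≡ 81^2 = 6561 ≡ 412 (mod 559)
9^512 ≡ 412^2 = 169744 ≡ 367 (mod 559)
558 = 512 + 32 + 8 + 4 + 2 in binary powers of 2.
So 9^558 ≡ 367 · 341 · 367 · 412 · 81 ≡ 274 (mod 559).
Since 274 ≠ 1, base 9 is a Fermat witness: 559 is composite.

274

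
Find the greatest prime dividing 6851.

31

6851 = 13 · 527
527 = 17 · 31
31 is prime.
So 6851 = 13 · 17 · 31; the largest prime factor is 31.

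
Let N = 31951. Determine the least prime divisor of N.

89

31951 is odd.
Digit sum 19, not divisible by 3.
Ends in 1: not divisible by 5.
7: 31951 = 7·4564 + 3
11: 31951 = 11·2904 + 7
13: 31951 = 13·2457 + 10
17: 31951 = 17·1879 + 8
19: 31951 = 19·1681 + 12
23: 31951 = 23·1389 + 4
29: 31951 = 29·1101 + 22
31: 31951 = 31·1030 + 21
37: 31951 = 37·863 + 20
41: 31951 = 41·779 + 12
43: 31951 = 43·743 + 2
47: 31951 = 47·679 + 38
53: 31951 = 53·602 + 45
59: 31951 = 59·541 + 32
61: 31951 = 61·523 + 48
67: 31951 = 67·476 + 59
71: 31951 = 71·450 + 1
73: 31951 = 73·437 + 50
79: 31951 = 79·404 + 35
83: 31951 = 83·384 + 79
89: 31951 = 89·359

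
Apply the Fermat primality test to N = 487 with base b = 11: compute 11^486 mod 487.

1

11^1 ≡ 11 (mod 487)
11^2 ≡ 11^2 = 121 ≡ 121 (mod 487)
11^4 ≡ 121^2 = 14641 ≡ 31 (mod 487)
11^8 ≡ 31^2 = 961 ≡ 474 (mod 487)
11^16 ≡ 474^2 = 224676 ≡ 169 (mod 487)
11^32 ≡ 169^2 = 28561 ≡ 315 (mod 487)
11^64 ≡ 315^2 = 99225 ≡ 364 (mod 487)
11^128 ≡ 364^2 = 132496 ≡ 32 (mod 487)
11^256 ≡ 32^2 = 1024 ≡ 50 (mod 487)
486 = 256 + 128 + 64 + 32 + 4 + 2 in binary powers of 2.
So 11^486 ≡ 50 · 32 · 364 · 315 · 31 · 121 ≡ 1 (mod 487).
Since the result is 1, base 11 gives no evidence that 487 is composite.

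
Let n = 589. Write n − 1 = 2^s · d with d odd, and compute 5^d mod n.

589 − 1 = 588 = 2^2 · 147, so d = 147.
5^1 ≡ 5 (mod 589)
5^2 ≡ 5^2 = 25 ≡ 25 (mod 589)
5^4 ≡ 25^2 = 625 ≡ 36 (mod 589)
5^8 ≡ 36^2 = 1296 ≡ 118 (mod 589)
5^16 ≡ 118^2 = 13924 ≡ 377 (mod 589)
5^32 ≡ 377^2 = 142129 ≡ 180 (mod 589)
5^64 ≡ 180^2 = 32400 ≡ 5 (mod 589)
5^128 ≡ 5^2 = 25 ≡ 25 (mod 589)
147 = 128 + 16 + 2 + 1 in binary powers of 2.
So 5^147 ≡ 25 · 377 · 25 · 5 ≡ 125 (mod 589).
Squaring chain: 125 → 311; never reaches −1, so base 5 is a Miller–Rabin witness that 589 is composite.

125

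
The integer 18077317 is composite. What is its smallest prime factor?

83

18077317 is odd.
Digit sum 34, not divisible by 3.
Ends in 7: not divisible by 5.
7: 18077317 = 7·2582473 + 6
11: 18077317 = 11·1643392 + 5
13: 18077317 = 13·1390562 + 11
17: 18077317 = 17·1063371 + 10
19: 18077317 = 19·951437 + 14
23: 18077317 = 23·785970 + 7
29: 18077317 = 29·623355 + 22
31: 18077317 = 31·583139 + 8
37: 18077317 = 37·488576 + 5
41: 18077317 = 41·440910 + 7
43: 18077317 = 43·420402 + 31
47: 18077317 = 47·384623 + 36
53: 18077317 = 53·341081 + 24
59: 18077317 = 59·306395 + 12
61: 18077317 = 61·296349 + 28
67: 18077317 = 67·269810 + 47
71: 18077317 = 71·254610 + 7
73: 18077317 = 73·247634 + 35
79: 18077317 = 79·228826 + 63
83: 18077317 = 83·217799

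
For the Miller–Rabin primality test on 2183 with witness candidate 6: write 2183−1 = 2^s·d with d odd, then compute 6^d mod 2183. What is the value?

2183 − 1 = 2182 = 2^1 · 1091, so d = 1091.
6^1 ≡ 6 (mod 2183)
6^2 ≡ 6^2 = 36 ≡ 36 (mod 2183)
6^4 ≡ 36^2 = 1296 ≡ 1296 (mod 2183)
6^8 ≡ 1296^2 = 1679616 ≡ 889 (mod 2183)
6^16 ≡ 889^2 = 790321 ≡ 75 (mod 2183)
6^32 ≡ 75^2 = 5625 ≡ 1259 (mod 2183)
6^64 ≡ 1259^2 = 1585081 ≡ 223 (mod 2183)
6^128 ≡ 223^2 = 49729 ≡ 1703 (mod 2183)
6^256 ≡ 1703^2 = 2900209 ≡ 1185 (mod 2183)
6^512 ≡ 1185^2 = 1404225 ≡ 556 (mod 2183)
6^1024 ≡ 556^2 = 309136 ≡ 1333 (mod 2183)
1091 = 1024 + 64 + 2 + 1 in binary powers of 2.
So 6^1091 ≡ 1333 · 223 · 36 · 6 ≡ 1548 (mod 2183).
Squaring chain: 1548; never reaches −1, so base 6 is a Miller–Rabin witness that 2183 is composite.

1548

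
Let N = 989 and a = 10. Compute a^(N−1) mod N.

440

10^1 ≡ 10 (mod 989)
10^2 ≡ 10^2 = 100 ≡ 100 (mod 989)
10^4 ≡ 100^2 = 10000 ≡ 110 (mod 989)
10^8 ≡ 110^2 = 12100 ≡ 232 (mod 989)
10^16 ≡ 232^2 = 53824 ≡ 418 (mod 989)
10^32 ≡ 418^2 = 174724 ≡ 660 (mod 989)
10^64 ≡ 660^2 = 435600 ≡ 440 (mod 989)
10^128 ≡ 440^2 = 193600 ≡ 745 (mod 989)
10^256 ≡ 745^2 = 555025 ≡ 196 (mod 989)
10^512 ≡ 196^2 = 38416 ≡ 834 (mod 989)
988 = 512 + 256 + 128 + 64 + 16 + 8 + 4 in binary powers of 2.
So 10^988 ≡ 834 · 196 · 745 · 440 · 418 · 232 · 110 ≡ 440 (mod 989).
Since 440 ≠ 1, base 10 is a Fermat witness: 989 is composite.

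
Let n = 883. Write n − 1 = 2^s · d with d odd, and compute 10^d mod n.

883 − 1 = 882 = 2^1 · 441, so d = 441.
10^1 ≡ 10 (mod 883)
10^2 ≡ 10^2 = 100 ≡ 100 (mod 883)
10^4 ≡ 100^2 = 10000 ≡ 287 (mod 883)
10^8 ≡ 287^2 = 82369 ≡ 250 (mod 883)
10^16 ≡ 250^2 = 62500 ≡ 690 (mod 883)
10^32 ≡ 690^2 = 476100 ≡ 163 (mod 883)
10^64 ≡ 163^2 = 26569 ≡ 79 (mod 883)
10^128 ≡ 79^2 = 6241 ≡ 60 (mod 883)
10^256 ≡ 60^2 = 3600 ≡ 68 (mod 883)
441 = 256 + 128 + 32 + 16 + 8 + 1 in binary powers of 2.
So 10^441 ≡ 68 · 60 · 163 · 690 · 250 · 10 ≡ 1 (mod 883).
Since 10^d ≡ 1 (mod 883), base 10 does not prove 883 composite.

1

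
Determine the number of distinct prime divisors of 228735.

5

228735 = 3^2 · 25415
25415 = 5 · 5083
5083 = 13 · 391
391 = 17 · 23
228735 = 3^2 · 5 · 13 · 17 · 23, which has 5 distinct prime factors.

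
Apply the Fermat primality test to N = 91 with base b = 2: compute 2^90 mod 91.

64

2^1 ≡ 2 (mod 91)
2^2 ≡ 2^2 = 4 ≡ 4 (mod 91)
2^4 ≡ 4^2 = 16 ≡ 16 (mod 91)
2^8 ≡ 16^2 = 256 ≡ 74 (mod 91)
2^16 ≡ 74^2 = 5476 ≡ 16 (mod 91)
2^32 ≡ 16^2 = 256 ≡ 74 (mod 91)
2^64 ≡ 74^2 = 5476 ≡ 16 (mod 91)
90 = 64 + 16 + 8 + 2 in binary powers of 2.
So 2^90 ≡ 16 · 16 · 74 · 4 ≡ 64 (mod 91).
Since 64 ≠ 1, base 2 is a Fermat witness: 91 is composite.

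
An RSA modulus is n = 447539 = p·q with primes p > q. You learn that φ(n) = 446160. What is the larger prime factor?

859

φ(n) = (p−1)(q−1) = n − (p+q) + 1, so p + q = 447539 − 446160 + 1 = 1380.
p and q are the roots of t² − 1380t + 447539 = 0.
Discriminant: 1380² − 4·447539 = 1904400 − 1790156 = 114244; √114244 = 338.
q = (1380 − 338)/2 = 521, p = (1380 + 338)/2 = 859.
Check: 521 · 859 = 447539.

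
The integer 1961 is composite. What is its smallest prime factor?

1961 is odd.
Digit sum 17, not divisible by 3.
Ends in 1: not divisible by 5.
7: 1961 = 7·280 + 1
11: 1961 = 11·178 + 3
13: 1961 = 13·150 + 11
17: 1961 = 17·115 + 6
19: 1961 = 19·103 + 4
23: 1961 = 23·85 + 6
29: 1961 = 29·67 + 18
31: 1961 = 31·63 + 8
37: 1961 = 37·53

37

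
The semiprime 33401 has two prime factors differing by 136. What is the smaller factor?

Since p = q + 136, we have 33401 = q(q + 136), so q² + 136q − 33401 = 0.
Discriminant: 136² + 4·33401 = 18496 + 133604 = 152100; √152100 = 390.
q = (−136 + 390)/2 = 127, and p = q + 136 = 263.
Check: 127 · 263 = 33401.

127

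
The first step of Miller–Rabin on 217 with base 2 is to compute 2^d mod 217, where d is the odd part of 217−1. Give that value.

190

217 − 1 = 216 = 2^3 · 27, so d = 27.
2^1 ≡ 2 (mod 217)
2^2 ≡ 2^2 = 4 ≡ 4 (mod 217)
2^4 ≡ 4^2 = 16 ≡ 16 (mod 217)
2^8 ≡ 16^2 = 256 ≡ 39 (mod 217)
2^16 ≡ 39^2 = 1521 ≡ 2 (mod 217)
27 = 16 + 8 + 2 + 1 in binary powers of 2.
So 2^27 ≡ 2 · 39 · 4 · 2 ≡ 190 (mod 217).
Squaring chain: 190 → 78 → 8; never reaches −1, so base 2 is a Miller–Rabin witness that 217 is composite.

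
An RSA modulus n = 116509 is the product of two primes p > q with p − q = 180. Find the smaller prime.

Since p = q + 180, we have 116509 = q(q + 180), so q² + 180q − 116509 = 0.
Discriminant: 180² + 4·116509 = 32400 + 466036 = 498436; √498436 = 706.
q = (−180 + 706)/2 = 263, and p = q + 180 = 443.
Check: 263 · 443 = 116509.

263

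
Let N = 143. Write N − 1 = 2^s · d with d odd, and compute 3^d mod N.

143 − 1 = 142 = 2^1 · 71, so d = 71.
3^1 ≡ 3 (mod 143)
3^2 ≡ 3^2 = 9 ≡ 9 (mod 143)
3^4 ≡ 9^2 = 81 ≡ 81 (mod 143)
3^8 ≡ 81^2 = 6561 ≡ 126 (mod 143)
3^16 ≡ 126^2 = 15876 ≡ 3 (mod 143)
3^32 ≡ 3^2 = 9 ≡ 9 (mod 143)
3^64 ≡ 9^2 = 81 ≡ 81 (mod 143)
71 = 64 + 4 + 2 + 1 in binary powers of 2.
So 3^71 ≡ 81 · 81 · 9 · 3 ≡ 113 (mod 143).
Squaring chain: 113; never reaches −1, so base 3 is a Miller–Rabin witness that 143 is composite.

113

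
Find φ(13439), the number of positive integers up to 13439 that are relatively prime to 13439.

13200

Factor: 13439 = 89 · 151.
φ(13439) = (89−1) · (151−1) = 88 · 150 = 13200.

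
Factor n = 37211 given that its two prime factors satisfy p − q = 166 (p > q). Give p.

Since p = q + 166, we have 37211 = q(q + 166), so q² + 166q − 37211 = 0.
Discriminant: 166² + 4·37211 = 27556 + 148844 = 176400; √176400 = 420.
q = (−166 + 420)/2 = 127, and p = q + 166 = 293.
Check: 127 · 293 = 37211.

293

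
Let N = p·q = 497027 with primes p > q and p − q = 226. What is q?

Since p = q + 226, we have 497027 = q(q + 226), so q² + 226q − 497027 = 0.
Discriminant: 226² + 4·497027 = 51076 + 1988108 = 2039184; √2039184 = 1428.
q = (−226 + 1428)/2 = 601, and p = q + 226 = 827.
Check: 601 · 827 = 497027.

601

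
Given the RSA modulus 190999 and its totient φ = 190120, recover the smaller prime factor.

389

φ(n) = (p−1)(q−1) = n − (p+q) + 1, so p + q = 190999 − 190120 + 1 = 880.
p and q are the roots of t² − 880t + 190999 = 0.
Discriminant: 880² − 4·190999 = 774400 − 763996 = 10404; √10404 = 102.
q = (880 − 102)/2 = 389, p = (880 + 102)/2 = 491.
Check: 389 · 491 = 190999.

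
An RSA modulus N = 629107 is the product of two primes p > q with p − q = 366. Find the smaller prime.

631

Since p = q + 366, we have 629107 = q(q + 366), so q² + 366q − 629107 = 0.
Discriminant: 366² + 4·629107 = 133956 + 2516428 = 2650384; √2650384 = 1628.
q = (−366 + 1628)/2 = 631, and p = q + 366 = 997.
Check: 631 · 997 = 629107.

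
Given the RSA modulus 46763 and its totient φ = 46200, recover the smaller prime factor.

φ(n) = (p−1)(q−1) = n − (p+q) + 1, so p + q = 46763 − 46200 + 1 = 564.
p and q are the roots of t² − 564t + 46763 = 0.
Discriminant: 564² − 4·46763 = 318096 − 187052 = 131044; √131044 = 362.
q = (564 − 362)/2 = 101, p = (564 + 362)/2 = 463.
Check: 101 · 463 = 46763.

101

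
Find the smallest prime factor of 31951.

31951 is odd.
Digit sum 19, not divisible by 3.
Ends in 1: not divisible by 5.
7: 31951 = 7·4564 + 3
11: 31951 = 11·2904 + 7
13: 31951 = 13·2457 + 10
17: 31951 = 17·1879 + 8
19: 31951 = 19·1681 + 12
23: 31951 = 23·1389 + 4
29: 31951 = 29·1101 + 22
31: 31951 = 31·1030 + 21
37: 31951 = 37·863 + 20
41: 31951 = 41·779 + 12
43: 31951 = 43·743 + 2
47: 31951 = 47·679 + 38
53: 31951 = 53·602 + 45
59: 31951 = 59·541 + 32
61: 31951 = 61·523 + 48
67: 31951 = 67·476 + 59
71: 31951 = 71·450 + 1
73: 31951 = 73·437 + 50
79: 31951 = 79·404 + 35
83: 31951 = 83·384 + 79
89: 31951 = 89·359

89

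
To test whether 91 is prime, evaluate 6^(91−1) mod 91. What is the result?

6^1 ≡ 6 (mod 91)
6^2 ≡ 6^2 = 36 ≡ 36 (mod 91)
6^4 ≡ 36^2 = 1296 ≡ 22 (mod 91)
6^8 ≡ 22^2 = 484 ≡ 29 (mod 91)
6^16 ≡ 29^2 = 841 ≡ 22 (mod 91)
6^32 ≡ 22^2 = 484 ≡ 29 (mod 91)
6^64 ≡ 29^2 = 841 ≡ 22 (mod 91)
90 = 64 + 16 + 8 + 2 in binary powers of 2.
So 6^90 ≡ 22 · 22 · 29 · 36 ≡ 64 (mod 91).
Since 64 ≠ 1, base 6 is a Fermat witness: 91 is composite.

64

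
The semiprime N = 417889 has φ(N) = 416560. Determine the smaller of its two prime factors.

φ(n) = (p−1)(q−1) = n − (p+q) + 1, so p + q = 417889 − 416560 + 1 = 1330.
p and q are the roots of t² − 1330t + 417889 = 0.
Discriminant: 1330² − 4·417889 = 1768900 − 1671556 = 97344; √97344 = 312.
q = (1330 − 312)/2 = 509, p = (1330 + 312)/2 = 821.
Check: 509 · 821 = 417889.

509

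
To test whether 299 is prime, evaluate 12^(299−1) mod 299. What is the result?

196

12^1 ≡ 12 (mod 299)
12^2 ≡ 12^2 = 144 ≡ 144 (mod 299)
12^4 ≡ 144^2 = 20736 ≡ 105 (mod 299)
12^8 ≡ 105^2 = 11025 ≡ 261 (mod 299)
12^16 ≡ 261^2 = 68121 ≡ 248 (mod 299)
12^32 ≡ 248^2 = 61504 ≡ 209 (mod 299)
12^64 ≡ 209^2 = 43681 ≡ 27 (mod 299)
12^128 ≡ 27^2 = 729 ≡ 131 (mod 299)
12^256 ≡ 131^2 = 17161 ≡ 118 (mod 299)
298 = 256 + 32 + 8 + 2 in binary powers of 2.
So 12^298 ≡ 118 · 209 · 261 · 144 ≡ 196 (mod 299).
Since 196 ≠ 1, base 12 is a Fermat witness: 299 is composite.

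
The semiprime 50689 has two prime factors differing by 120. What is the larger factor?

Since p = q + 120, we have 50689 = q(q + 120), so q² + 120q − 50689 = 0.
Discriminant: 120² + 4·50689 = 14400 + 202756 = 217156; √217156 = 466.
q = (−120 + 466)/2 = 173, and p = q + 120 = 293.
Check: 173 · 293 = 50689.

293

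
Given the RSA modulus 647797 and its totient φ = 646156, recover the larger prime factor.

983

φ(n) = (p−1)(q−1) = n − (p+q) + 1, so p + q = 647797 − 646156 + 1 = 1642.
p and q are the roots of t² − 1642t + 647797 = 0.
Discriminant: 1642² − 4·647797 = 2696164 − 2591188 = 104976; √104976 = 324.
q = (1642 − 324)/2 = 659, p = (1642 + 324)/2 = 983.
Check: 659 · 983 = 647797.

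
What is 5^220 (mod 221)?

5^1 ≡ 5 (mod 221)
5^2 ≡ 5^2 = 25 ≡ 25 (mod 221)
5^4 ≡ 25^2 = 625 ≡ 183 (mod 221)
5^8 ≡ 183^2 = 33489 ≡ 118 (mod 221)
5^16 ≡ 118^2 = 13924 ≡ 1 (mod 221)
5^32 ≡ 1^2 = 1 ≡ 1 (mod 221)
5^64 ≡ 1^2 = 1 ≡ 1 (mod 221)
5^128 ≡ 1^2 = 1 ≡ 1 (mod 221)
220 = 128 + 64 + 16 + 8 + 4 in binary powers of 2.
So 5^220 ≡ 1 · 1 · 1 · 118 · 183 ≡ 157 (mod 221).
Since 157 ≠ 1, base 5 is a Fermat witness: 221 is composite.

157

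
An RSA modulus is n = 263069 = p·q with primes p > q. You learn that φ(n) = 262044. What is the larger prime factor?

523

φ(n) = (p−1)(q−1) = n − (p+q) + 1, so p + q = 263069 − 262044 + 1 = 1026.
p and q are the roots of t² − 1026t + 263069 = 0.
Discriminant: 1026² − 4·263069 = 1052676 − 1052276 = 400; √400 = 20.
q = (1026 − 20)/2 = 503, p = (1026 + 20)/2 = 523.
Check: 503 · 523 = 263069.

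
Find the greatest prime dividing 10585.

10585 = 5 · 2117
2117 = 29 · 73
73 is prime.
So 10585 = 5 · 29 · 73; the largest prime factor is 73.

73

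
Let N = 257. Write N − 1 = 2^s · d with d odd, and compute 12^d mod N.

257 − 1 = 256 = 2^8 · 1, so d = 1.
12^1 ≡ 12 (mod 257)
1 = 1 in binary powers of 2.
So 12^1 ≡ 12 ≡ 12 (mod 257).
Squaring chain: 12 → 144 → 176 → 136 → 249 → 64 → 241 → 256; reaches −1, so base 12 does not prove 257 composite.

12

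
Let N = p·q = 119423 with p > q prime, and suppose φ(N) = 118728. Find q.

307

φ(n) = (p−1)(q−1) = n − (p+q) + 1, so p + q = 119423 − 118728 + 1 = 696.
p and q are the roots of t² − 696t + 119423 = 0.
Discriminant: 696² − 4·119423 = 484416 − 477692 = 6724; √6724 = 82.
q = (696 − 82)/2 = 307, p = (696 + 82)/2 = 389.
Check: 307 · 389 = 119423.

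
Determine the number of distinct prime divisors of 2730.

5

2730 = 2 · 1365
1365 = 3 · 455
455 = 5 · 91
91 = 7 · 13
2730 = 2 · 3 · 5 · 7 · 13, which has 5 distinct prime factors.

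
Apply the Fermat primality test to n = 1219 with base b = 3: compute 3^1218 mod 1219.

3^1 ≡ 3 (mod 1219)
3^2 ≡ 3^2 = 9 ≡ 9 (mod 1219)
3^4 ≡ 9^2 = 81 ≡ 81 (mod 1219)
3^8 ≡ 81^2 = 6561 ≡ 466 (mod 1219)
3^16 ≡ 466^2 = 217156 ≡ 174 (mod 1219)
3^32 ≡ 174^2 = 30276 ≡ 1020 (mod 1219)
3^64 ≡ 1020^2 = 1040400 ≡ 593 (mod 1219)
3^128 ≡ 593^2 = 351649 ≡ 577 (mod 1219)
3^256 ≡ 577^2 = 332929 ≡ 142 (mod 1219)
3^512 ≡ 142^2 = 20164 ≡ 660 (mod 1219)
3^1024 ≡ 660^2 = 435600 ≡ 417 (mod 1219)
1218 = 1024 + 128 + 64 + 2 in binary powers of 2.
So 3^1218 ≡ 417 · 577 · 593 · 9 ≡ 282 (mod 1219).
Since 282 ≠ 1, base 3 is a Fermat witness: 1219 is composite.

282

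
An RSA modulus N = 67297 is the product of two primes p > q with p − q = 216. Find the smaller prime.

173

Since p = q + 216, we have 67297 = q(q + 216), so q² + 216q − 67297 = 0.
Discriminant: 216² + 4·67297 = 46656 + 269188 = 315844; √315844 = 562.
q = (−216 + 562)/2 = 173, and p = q + 216 = 389.
Check: 173 · 389 = 67297.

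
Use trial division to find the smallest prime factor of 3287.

3287 is odd.
Digit sum 20, not divisible by 3.
Ends in 7: not divisible by 5.
7: 3287 = 7·469 + 4
11: 3287 = 11·298 + 9
13: 3287 = 13·252 + 11
17: 3287 = 17·193 + 6
19: 3287 = 19·173

19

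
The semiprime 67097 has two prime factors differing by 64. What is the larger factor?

Since p = q + 64, we have 67097 = q(q + 64), so q² + 64q − 67097 = 0.
Discriminant: 64² + 4·67097 = 4096 + 268388 = 272484; √272484 = 522.
q = (−64 + 522)/2 = 229, and p = q + 64 = 293.
Check: 229 · 293 = 67097.

293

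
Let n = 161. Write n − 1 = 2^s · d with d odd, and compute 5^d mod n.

161 − 1 = 160 = 2^5 · 5, so d = 5.
5^1 ≡ 5 (mod 161)
5^2 ≡ 5^2 = 25 ≡ 25 (mod 161)
5^4 ≡ 25^2 = 625 ≡ 142 (mod 161)
5 = 4 + 1 in binary powers of 2.
So 5^5 ≡ 142 · 5 ≡ 66 (mod 161).
Squaring chain: 66 → 9 → 81 → 121 → 151; never reaches −1, so base 5 is a Miller–Rabin witness that 161 is composite.

66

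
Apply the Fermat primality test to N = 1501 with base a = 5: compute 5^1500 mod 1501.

5^1 ≡ 5 (mod 1501)
5^2 ≡ 5^2 = 25 ≡ 25 (mod 1501)
5^4 ≡ 25^2 = 625 ≡ 625 (mod 1501)
5^8 ≡ 625^2 = 390625 ≡ 365 (mod 1501)
5^16 ≡ 365^2 = 133225 ≡ 1137 (mod 1501)
5^32 ≡ 1137^2 = 1292769 ≡ 408 (mod 1501)
5^64 ≡ 408^2 = 166464 ≡ 1354 (mod 1501)
5^128 ≡ 1354^2 = 1833316 ≡ 595 (mod 1501)
5^256 ≡ 595^2 = 354025 ≡ 1290 (mod 1501)
5^512 ≡ 1290^2 = 1664100 ≡ 992 (mod 1501)
5^1024 ≡ 992^2 = 984064 ≡ 909 (mod 1501)
1500 = 1024 + 256 + 128 + 64 + 16 + 8 + 4 in binary powers of 2.
So 5^1500 ≡ 909 · 1290 · 595 · 1354 · 1137 · 365 · 625 ≡ 64 (mod 1501).
Since 64 ≠ 1, base 5 is a Fermat witness: 1501 is composite.

64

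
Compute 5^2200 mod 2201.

5^1 ≡ 5 (mod 2201)
5^2 ≡ 5^2 = 25 ≡ 25 (mod 2201)
5^4 ≡ 25^2 = 625 ≡ 625 (mod 2201)
5^8 ≡ 625^2 = 390625 ≡ 1048 (mod 2201)
5^16 ≡ 1048^2 = 1098304 ≡ 5 (mod 2201)
5^32 ≡ 5^2 = 25 ≡ 25 (mod 2201)
5^64 ≡ 25^2 = 625 ≡ 625 (mod 2201)
5^128 ≡ 625^2 = 390625 ≡ 1048 (mod 2201)
5^256 ≡ 1048^2 = 1098304 ≡ 5 (mod 2201)
5^512 ≡ 5^2 = 25 ≡ 25 (mod 2201)
5^1024 ≡ 25^2 = 625 ≡ 625 (mod 2201)
5^2048 ≡ 625^2 = 390625 ≡ 1048 (mod 2201)
2200 = 2048 + 128 + 16 + 8 in binary powers of 2.
So 5^2200 ≡ 1048 · 1048 · 5 · 1048 ≡ 1989 (mod 2201).
Since 1989 ≠ 1, base 5 is a Fermat witness: 2201 is composite.

1989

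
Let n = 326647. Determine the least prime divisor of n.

326647 is odd.
Digit sum 28, not divisible by 3.
Ends in 7: not divisible by 5.
7: 326647 = 7·46663 + 6
11: 326647 = 11·29695 + 2
13: 326647 = 13·25126 + 9
17: 326647 = 17·19214 + 9
19: 326647 = 19·17191 + 18
23: 326647 = 23·14202 + 1
29: 326647 = 29·11263 + 20
31: 326647 = 31·10537

31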